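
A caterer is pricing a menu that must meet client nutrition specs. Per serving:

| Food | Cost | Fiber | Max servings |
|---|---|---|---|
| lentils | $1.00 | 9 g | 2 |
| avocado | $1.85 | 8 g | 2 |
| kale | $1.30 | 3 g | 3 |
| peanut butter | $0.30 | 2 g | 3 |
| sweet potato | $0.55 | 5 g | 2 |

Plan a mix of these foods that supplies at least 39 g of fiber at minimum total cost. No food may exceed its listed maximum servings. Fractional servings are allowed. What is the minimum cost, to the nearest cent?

Cost per g of fiber: sweet potato $0.1100, lentils $0.1111, peanut butter $0.1500, avocado $0.2313, kale $0.4333.
Take 2 servings of sweet potato: +10.0 g fiber for $1.10 (total $1.10, still need 29.0 g).
Take 2 servings of lentils: +18.0 g fiber for $2.00 (total $3.10, still need 11.0 g).
Take 3 servings of peanut butter: +6.0 g fiber for $0.90 (total $4.00, still need 5.0 g).
Take 0.625 servings of avocado: +5.0 g fiber for $1.16 (total $5.16, still need 0.0 g).
Greedy by cheapest-per-g is optimal for a single linear constraint, so the minimum cost is $5.16.

$5.16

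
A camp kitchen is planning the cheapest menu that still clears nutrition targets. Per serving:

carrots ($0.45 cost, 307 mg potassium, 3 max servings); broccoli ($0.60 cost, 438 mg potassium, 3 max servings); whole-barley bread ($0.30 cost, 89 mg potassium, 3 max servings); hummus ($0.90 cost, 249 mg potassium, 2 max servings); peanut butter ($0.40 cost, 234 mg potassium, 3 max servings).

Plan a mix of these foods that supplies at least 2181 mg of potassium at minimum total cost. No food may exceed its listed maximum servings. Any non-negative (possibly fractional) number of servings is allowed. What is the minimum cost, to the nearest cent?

Cost per mg of potassium: broccoli $0.0014, carrots $0.0015, peanut butter $0.0017, whole-barley bread $0.0034, hummus $0.0036.
Take 3 servings of broccoli: +1314.0 mg potassium for $1.80 (total $1.80, still need 867.0 mg).
Take 2.824 servings of carrots: +867.0 mg potassium for $1.27 (total $3.07, still need 0.0 mg).
Greedy by cheapest-per-mg is optimal for a single linear constraint, so the minimum cost is $3.07.

$3.07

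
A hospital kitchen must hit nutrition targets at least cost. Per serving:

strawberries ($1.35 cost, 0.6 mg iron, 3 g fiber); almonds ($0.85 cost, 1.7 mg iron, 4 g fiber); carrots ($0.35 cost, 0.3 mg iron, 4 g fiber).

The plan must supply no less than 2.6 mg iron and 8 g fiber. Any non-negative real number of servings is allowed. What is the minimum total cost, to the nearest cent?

At the optimum either one food covers both requirements or two foods hit both targets exactly; no other combination can be cheaper.
strawberries only: max(2.6/0.6, 8/3) = 4.333 servings → $5.85.
almonds only: max(2.6/1.7, 8/4) = 2 servings → $1.70.
carrots only: max(2.6/0.3, 8/4) = 8.667 servings → $3.03.
strawberries + almonds with both tight: 1.185 servings and 1.111 servings → $2.54.
strawberries + carrots with both targets exact would need a negative amount; discard.
almonds + carrots with both tight: 1.429 servings and 0.5714 servings → $1.41.
So the least-cost plan costs $1.41.

$1.41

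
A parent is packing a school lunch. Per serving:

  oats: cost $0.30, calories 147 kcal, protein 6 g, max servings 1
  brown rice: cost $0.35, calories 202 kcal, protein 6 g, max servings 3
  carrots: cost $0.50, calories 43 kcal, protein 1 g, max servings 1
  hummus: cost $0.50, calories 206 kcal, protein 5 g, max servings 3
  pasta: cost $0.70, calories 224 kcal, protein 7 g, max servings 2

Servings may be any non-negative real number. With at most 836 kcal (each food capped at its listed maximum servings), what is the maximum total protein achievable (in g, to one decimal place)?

Protein per kcal: oats 0.04082, pasta 0.03125, brown rice 0.0297, hummus 0.02427, carrots 0.02326.
Take 1 serving of oats: uses 147 kcal, +6.0 g protein (running total 6.0 g).
Take 2 servings of pasta: uses 448 kcal, +14.0 g protein (running total 20.0 g).
Take 1.193 servings of brown rice: uses 241 kcal, +7.2 g protein (running total 27.2 g).
Filling greedily by protein-per-kcal is optimal for one linear limit, giving 27.2 g.

27.2 g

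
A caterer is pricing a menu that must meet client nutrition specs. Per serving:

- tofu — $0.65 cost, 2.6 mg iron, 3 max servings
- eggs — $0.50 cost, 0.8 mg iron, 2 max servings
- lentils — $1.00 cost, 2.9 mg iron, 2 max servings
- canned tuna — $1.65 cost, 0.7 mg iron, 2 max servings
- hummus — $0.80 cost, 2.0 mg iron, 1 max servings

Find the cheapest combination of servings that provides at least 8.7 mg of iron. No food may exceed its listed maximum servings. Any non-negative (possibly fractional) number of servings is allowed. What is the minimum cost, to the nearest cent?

Cost per mg of iron: tofu $0.2500, lentils $0.3448, hummus $0.4000, eggs $0.6250, canned tuna $2.3571.
Take 3 servings of tofu: +7.8 mg iron for $1.95 (total $1.95, still need 0.9 mg).
Take 0.3103 servings of lentils: +0.9 mg iron for $0.31 (total $2.26, still need 0.0 mg).
Filling from the cheapest source first is optimal under one linear minimum: $2.26.

$2.26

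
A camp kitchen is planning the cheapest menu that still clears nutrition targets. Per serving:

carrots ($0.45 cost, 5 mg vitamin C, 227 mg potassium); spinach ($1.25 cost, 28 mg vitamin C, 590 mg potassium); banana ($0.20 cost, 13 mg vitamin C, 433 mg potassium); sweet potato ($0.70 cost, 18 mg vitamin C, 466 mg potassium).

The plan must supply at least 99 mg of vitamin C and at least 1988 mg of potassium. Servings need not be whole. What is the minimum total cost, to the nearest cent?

$1.52

For a min-cost LP with two ≥-constraints, a basic feasible solution has at most two positive variables.
carrots only: max(99/5, 1988/227) = 19.8 servings → $8.91.
spinach only: max(99/28, 1988/590) = 3.536 servings → $4.42.
banana only: max(99/13, 1988/433) = 7.615 servings → $1.52.
sweet potato only: max(99/18, 1988/466) = 5.5 servings → $3.85.
carrots + spinach: the both-tight solution has a negative serving — not a feasible corner.
carrots + banana with both targets exact would need a negative amount; discard.
carrots + sweet potato: intersection lies outside the first quadrant.
spinach + banana with both targets exact would need a negative amount; discard.
spinach + sweet potato with both targets exact would need a negative amount; discard.
banana + sweet potato: intersection lies outside the first quadrant.
The minimum over all feasible corners is $1.52.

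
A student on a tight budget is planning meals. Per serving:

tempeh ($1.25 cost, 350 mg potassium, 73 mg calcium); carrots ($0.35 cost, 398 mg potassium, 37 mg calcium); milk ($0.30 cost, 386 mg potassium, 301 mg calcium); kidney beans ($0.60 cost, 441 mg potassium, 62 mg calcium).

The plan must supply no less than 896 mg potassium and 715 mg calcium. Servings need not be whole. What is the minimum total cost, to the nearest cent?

At the optimum either one food covers both requirements or two foods hit both targets exactly; no other combination can be cheaper.
tempeh only: max(896/350, 715/73) = 9.795 servings → $12.24.
carrots only: max(896/398, 715/37) = 19.32 servings → $6.76.
milk only: max(896/386, 715/301) = 2.375 servings → $0.71.
kidney beans only: max(896/441, 715/62) = 11.53 servings → $6.92.
tempeh + carrots: intersection lies outside the first quadrant.
tempeh + milk: the both-tight solution has a negative serving — not a feasible corner.
tempeh + kidney beans: intersection lies outside the first quadrant.
carrots + milk: the both-tight solution has a negative serving — not a feasible corner.
carrots + kidney beans: intersection lies outside the first quadrant.
milk + kidney beans with both targets exact would need a negative amount; discard.
So the least-cost plan costs $0.71.

$0.71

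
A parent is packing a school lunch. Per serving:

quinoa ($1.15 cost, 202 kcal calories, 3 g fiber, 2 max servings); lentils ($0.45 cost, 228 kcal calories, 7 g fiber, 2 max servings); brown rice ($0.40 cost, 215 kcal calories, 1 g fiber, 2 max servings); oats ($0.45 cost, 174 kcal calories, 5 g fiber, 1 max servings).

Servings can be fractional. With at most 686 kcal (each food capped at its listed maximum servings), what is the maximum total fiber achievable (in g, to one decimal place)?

19.8 g

Fiber per kcal: lentils 0.0307, oats 0.02874, quinoa 0.01485, brown rice 0.004651.
Take 2 servings of lentils: uses 456 kcal, +14.0 g fiber (running total 14.0 g).
Take 1 serving of oats: uses 174 kcal, +5.0 g fiber (running total 19.0 g).
Take 0.2772 servings of quinoa: uses 56 kcal, +0.8 g fiber (running total 19.8 g).
Filling greedily by fiber-per-kcal is optimal for one linear limit, giving 19.8 g.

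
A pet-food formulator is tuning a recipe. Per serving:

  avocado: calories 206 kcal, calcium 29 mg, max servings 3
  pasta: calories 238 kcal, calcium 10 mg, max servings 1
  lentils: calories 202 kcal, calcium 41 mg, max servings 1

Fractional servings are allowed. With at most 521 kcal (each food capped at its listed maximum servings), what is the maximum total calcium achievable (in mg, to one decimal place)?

85.9 mg

Calcium per kcal: lentils 0.203, avocado 0.1408, pasta 0.04202.
Take 1 serving of lentils: uses 202 kcal, +41.0 mg calcium (running total 41.0 mg).
Take 1.549 servings of avocado: uses 319 kcal, +44.9 mg calcium (running total 85.9 mg).
Greedy by best ratio exhausts the calories allowance optimally: 85.9 mg.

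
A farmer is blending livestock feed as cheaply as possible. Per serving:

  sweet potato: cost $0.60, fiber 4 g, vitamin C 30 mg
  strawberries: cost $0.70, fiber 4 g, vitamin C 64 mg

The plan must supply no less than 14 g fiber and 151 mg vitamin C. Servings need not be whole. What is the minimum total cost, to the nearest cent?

$2.24

The cheapest plan sits at a corner of the feasible region — with two constraints it uses at most two foods.
sweet potato only: max(14/4, 151/30) = 5.033 servings → $3.02.
strawberries only: max(14/4, 151/64) = 3.5 servings → $2.45.
sweet potato + strawberries with both tight: 2.147 servings and 1.353 servings → $2.24.
The minimum over all feasible corners is $2.24.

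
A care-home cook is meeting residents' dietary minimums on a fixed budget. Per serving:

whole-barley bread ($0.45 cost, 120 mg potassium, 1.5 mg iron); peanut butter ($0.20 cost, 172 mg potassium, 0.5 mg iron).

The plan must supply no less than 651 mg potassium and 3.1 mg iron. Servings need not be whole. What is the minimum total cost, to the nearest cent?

A basic optimal solution has at most two foods positive. Try each food alone and each pair with both targets met exactly.
whole-barley bread only: max(651/120, 3.1/1.5) = 5.425 servings → $2.44.
peanut butter only: max(651/172, 3.1/0.5) = 6.2 servings → $1.24.
whole-barley bread + peanut butter with both tight: 1.049 servings and 3.053 servings → $1.08.
So the least-cost plan costs $1.08.

$1.08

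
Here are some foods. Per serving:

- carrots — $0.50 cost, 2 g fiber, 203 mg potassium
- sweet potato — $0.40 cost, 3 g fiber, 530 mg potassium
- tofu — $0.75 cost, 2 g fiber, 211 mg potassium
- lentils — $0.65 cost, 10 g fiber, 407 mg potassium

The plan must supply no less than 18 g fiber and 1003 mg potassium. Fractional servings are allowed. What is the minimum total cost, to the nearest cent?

$1.31

Compare the cost at each extreme point of the feasible region.
carrots only: max(18/2, 1003/203) = 9 servings → $4.50.
sweet potato only: max(18/3, 1003/530) = 6 servings → $2.40.
tofu only: max(18/2, 1003/211) = 9 servings → $6.75.
lentils only: max(18/10, 1003/407) = 2.464 servings → $1.60.
carrots + sweet potato with both targets exact would need a negative amount; discard.
carrots + tofu: the both-tight solution has a negative serving — not a feasible corner.
carrots + lentils with both tight: 2.224 servings and 1.355 servings → $1.99.
sweet potato + tofu: the both-tight solution has a negative serving — not a feasible corner.
sweet potato + lentils with both tight: 0.6629 servings and 1.601 servings → $1.31.
tofu + lentils with both tight: 2.086 servings and 1.383 servings → $2.46.
So the least-cost plan costs $1.31.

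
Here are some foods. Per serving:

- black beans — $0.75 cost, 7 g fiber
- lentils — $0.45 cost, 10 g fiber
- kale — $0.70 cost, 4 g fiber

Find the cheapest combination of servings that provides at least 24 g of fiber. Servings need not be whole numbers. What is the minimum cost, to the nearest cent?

Cost per g of fiber: lentils $0.0450, black beans $0.1071, kale $0.1750.
With no serving limits, use only lentils: 24 g / 10 g = 2.4 servings × $0.45 = $1.08.

$1.08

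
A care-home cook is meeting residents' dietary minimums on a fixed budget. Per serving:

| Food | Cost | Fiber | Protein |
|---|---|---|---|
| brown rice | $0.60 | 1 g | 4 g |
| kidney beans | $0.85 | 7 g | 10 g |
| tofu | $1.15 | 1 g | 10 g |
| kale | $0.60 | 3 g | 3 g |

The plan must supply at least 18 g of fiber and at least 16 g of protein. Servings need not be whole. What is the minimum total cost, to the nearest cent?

Two binding constraints pin down two serving amounts, so the optimal mix uses at most two foods. The candidates are each food alone (scaled to the tighter of fiber/protein) and each pair with both constraints tight.
brown rice only: max(18/1, 16/4) = 18 servings → $10.80.
kidney beans only: max(18/7, 16/10) = 2.571 servings → $2.19.
tofu only: max(18/1, 16/10) = 18 servings → $20.70.
kale only: max(18/3, 16/3) = 6 servings → $3.60.
brown rice + kidney beans: the both-tight solution has a negative serving — not a feasible corner.
brown rice + tofu: intersection lies outside the first quadrant.
brown rice + kale: intersection lies outside the first quadrant.
kidney beans + tofu: intersection lies outside the first quadrant.
kidney beans + kale: the both-tight solution has a negative serving — not a feasible corner.
tofu + kale with both targets exact would need a negative amount; discard.
Cheapest feasible corner: $2.19.

$2.19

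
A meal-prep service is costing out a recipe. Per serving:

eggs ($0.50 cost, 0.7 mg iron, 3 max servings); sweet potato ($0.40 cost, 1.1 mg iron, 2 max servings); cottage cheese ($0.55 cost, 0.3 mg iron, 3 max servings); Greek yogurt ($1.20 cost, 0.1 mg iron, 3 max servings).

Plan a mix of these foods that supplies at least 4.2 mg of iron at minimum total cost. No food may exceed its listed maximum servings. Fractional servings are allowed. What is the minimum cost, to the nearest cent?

$2.23

Cost per mg of iron: sweet potato $0.3636, eggs $0.7143, cottage cheese $1.8333, Greek yogurt $12.0000.
Take 2 servings of sweet potato: +2.2 mg iron for $0.80 (total $0.80, still need 2.0 mg).
Take 2.857 servings of eggs: +2.0 mg iron for $1.43 (total $2.23, still need 0.0 mg).
Filling from the cheapest source first is optimal under one linear minimum: $2.23.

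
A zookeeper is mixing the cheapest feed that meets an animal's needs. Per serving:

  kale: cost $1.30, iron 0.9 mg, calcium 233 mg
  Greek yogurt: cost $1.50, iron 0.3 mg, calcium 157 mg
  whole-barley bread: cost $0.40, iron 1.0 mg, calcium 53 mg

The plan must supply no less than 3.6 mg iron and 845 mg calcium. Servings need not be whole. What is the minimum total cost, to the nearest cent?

A basic optimal solution has at most two foods positive. Try each food alone and each pair with both targets met exactly.
kale only: max(3.6/0.9, 845/233) = 4 servings → $5.20.
Greek yogurt only: max(3.6/0.3, 845/157) = 12 servings → $18.00.
whole-barley bread only: max(3.6/1.0, 845/53) = 15.94 servings → $6.38.
kale + Greek yogurt: intersection lies outside the first quadrant.
kale + whole-barley bread with both tight: 3.53 servings and 0.4226 servings → $4.76.
Greek yogurt + whole-barley bread with both tight: 4.636 servings and 2.209 servings → $7.84.
So the least-cost plan costs $4.76.

$4.76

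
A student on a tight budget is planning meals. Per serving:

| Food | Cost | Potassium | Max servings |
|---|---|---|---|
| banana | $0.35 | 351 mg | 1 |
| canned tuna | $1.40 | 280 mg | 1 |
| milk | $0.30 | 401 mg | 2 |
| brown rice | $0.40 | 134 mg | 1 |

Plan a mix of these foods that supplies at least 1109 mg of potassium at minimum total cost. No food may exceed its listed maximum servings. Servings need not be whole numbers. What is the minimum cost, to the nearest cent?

$0.91

Cost per mg of potassium: milk $0.0007, banana $0.0010, brown rice $0.0030, canned tuna $0.0050.
Take 2 servings of milk: +802.0 mg potassium for $0.60 (total $0.60, still need 307.0 mg).
Take 0.8746 servings of banana: +307.0 mg potassium for $0.31 (total $0.91, still need 0.0 mg).
Greedy by cheapest-per-mg is optimal for a single linear constraint, so the minimum cost is $0.91.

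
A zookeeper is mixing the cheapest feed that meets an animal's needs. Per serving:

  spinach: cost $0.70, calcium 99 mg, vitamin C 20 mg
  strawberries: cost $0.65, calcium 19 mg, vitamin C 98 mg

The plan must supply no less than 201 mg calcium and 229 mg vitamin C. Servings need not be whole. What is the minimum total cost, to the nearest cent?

spinach only: max(201/99, 229/20) = 11.45 servings → $8.02.
strawberries only: max(201/19, 229/98) = 10.58 servings → $6.88.
spinach + strawberries with both tight: 1.646 servings and 2.001 servings → $2.45.
Cheapest feasible corner: $2.45.

$2.45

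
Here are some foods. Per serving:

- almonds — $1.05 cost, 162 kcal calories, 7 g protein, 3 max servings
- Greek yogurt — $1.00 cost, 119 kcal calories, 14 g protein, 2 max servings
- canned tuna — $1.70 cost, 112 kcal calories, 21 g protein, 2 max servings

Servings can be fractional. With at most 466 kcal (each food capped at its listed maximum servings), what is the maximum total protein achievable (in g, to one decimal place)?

Protein per kcal: canned tuna 0.1875, Greek yogurt 0.1176, almonds 0.04321.
Take 2 servings of canned tuna: uses 224 kcal, +42.0 g protein (running total 42.0 g).
Take 2 servings of Greek yogurt: uses 238 kcal, +28.0 g protein (running total 70.0 g).
Take 0.02469 servings of almonds: uses 4 kcal, +0.2 g protein (running total 70.2 g).
Greedy by best ratio exhausts the calories allowance optimally: 70.2 g.

70.2 g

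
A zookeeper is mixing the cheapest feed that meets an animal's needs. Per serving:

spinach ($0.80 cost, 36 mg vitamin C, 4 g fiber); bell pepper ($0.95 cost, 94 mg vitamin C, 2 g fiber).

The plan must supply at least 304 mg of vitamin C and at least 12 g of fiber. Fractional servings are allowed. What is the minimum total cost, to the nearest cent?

spinach only: max(304/36, 12/4) = 8.444 servings → $6.76.
bell pepper only: max(304/94, 12/2) = 6 servings → $5.70.
spinach + bell pepper with both tight: 1.711 servings and 2.579 servings → $3.82.
Cheapest feasible corner: $3.82.

$3.82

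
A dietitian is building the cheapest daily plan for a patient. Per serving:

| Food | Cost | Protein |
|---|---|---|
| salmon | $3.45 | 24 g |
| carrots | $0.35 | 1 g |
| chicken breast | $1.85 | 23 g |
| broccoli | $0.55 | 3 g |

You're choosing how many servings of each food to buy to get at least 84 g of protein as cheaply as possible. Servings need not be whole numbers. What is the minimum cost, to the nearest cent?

$6.76

Cost per g of protein: chicken breast $0.0804, salmon $0.1437, broccoli $0.1833, carrots $0.3500.
With no serving limits, use only chicken breast: 84 g / 23 g = 3.652 servings × $1.85 = $6.76.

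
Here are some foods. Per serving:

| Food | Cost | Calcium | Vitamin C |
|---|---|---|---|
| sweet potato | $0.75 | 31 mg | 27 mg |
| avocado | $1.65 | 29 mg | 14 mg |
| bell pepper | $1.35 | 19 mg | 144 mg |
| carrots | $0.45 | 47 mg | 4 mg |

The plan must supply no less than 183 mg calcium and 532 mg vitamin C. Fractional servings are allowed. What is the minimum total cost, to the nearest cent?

Minimising a linear cost over {calcium ≥ 183, vitamin C ≥ 532, servings ≥ 0} — the optimum is at a vertex, using one or two foods.
sweet potato only: max(183/31, 532/27) = 19.7 servings → $14.78.
avocado only: max(183/29, 532/14) = 38 servings → $62.70.
bell pepper only: max(183/19, 532/144) = 9.632 servings → $13.00.
carrots only: max(183/47, 532/4) = 133 servings → $59.85.
sweet potato + avocado: intersection lies outside the first quadrant.
sweet potato + bell pepper with both tight: 4.111 servings and 2.924 servings → $7.03.
sweet potato + carrots: intersection lies outside the first quadrant.
avocado + bell pepper with both tight: 4.154 servings and 3.291 servings → $11.30.
avocado + carrots: intersection lies outside the first quadrant.
bell pepper + carrots with both tight: 3.627 servings and 2.427 servings → $5.99.
The minimum over all feasible corners is $5.99.

$5.99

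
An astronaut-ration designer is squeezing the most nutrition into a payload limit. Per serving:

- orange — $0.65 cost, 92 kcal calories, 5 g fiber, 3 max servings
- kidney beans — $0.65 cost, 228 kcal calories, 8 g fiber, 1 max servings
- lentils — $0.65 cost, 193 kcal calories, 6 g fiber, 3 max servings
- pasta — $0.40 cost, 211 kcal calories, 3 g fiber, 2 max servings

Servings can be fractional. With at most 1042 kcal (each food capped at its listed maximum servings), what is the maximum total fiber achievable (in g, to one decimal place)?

Fiber per kcal: orange 0.05435, kidney beans 0.03509, lentils 0.03109, pasta 0.01422.
Take 3 servings of orange: uses 276 kcal, +15.0 g fiber (running total 15.0 g).
Take 1 serving of kidney beans: uses 228 kcal, +8.0 g fiber (running total 23.0 g).
Take 2.788 servings of lentils: uses 538 kcal, +16.7 g fiber (running total 39.7 g).
Greedy by best ratio exhausts the calories allowance optimally: 39.7 g.

39.7 g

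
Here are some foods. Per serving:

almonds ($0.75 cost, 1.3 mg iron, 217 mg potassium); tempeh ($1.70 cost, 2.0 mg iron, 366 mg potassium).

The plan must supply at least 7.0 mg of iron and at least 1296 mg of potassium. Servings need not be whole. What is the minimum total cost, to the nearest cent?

almonds only: max(7.0/1.3, 1296/217) = 5.972 servings → $4.48.
tempeh only: max(7.0/2.0, 1296/366) = 3.541 servings → $6.02.
almonds + tempeh: the both-tight solution has a negative serving — not a feasible corner.
The minimum over all feasible corners is $4.48.

$4.48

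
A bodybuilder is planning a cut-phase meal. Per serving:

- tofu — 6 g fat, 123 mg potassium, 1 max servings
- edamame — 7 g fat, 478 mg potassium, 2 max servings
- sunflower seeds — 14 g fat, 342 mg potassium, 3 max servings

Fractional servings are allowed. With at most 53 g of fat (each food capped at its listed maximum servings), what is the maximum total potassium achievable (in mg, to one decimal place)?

1908.7 mg

Potassium per g fat: edamame 68.29, sunflower seeds 24.43, tofu 20.5.
Take 2 servings of edamame: uses 14 g fat, +956.0 mg potassium (running total 956.0 mg).
Take 2.786 servings of sunflower seeds: uses 39 g fat, +952.7 mg potassium (running total 1908.7 mg).
Greedy by best ratio exhausts the fat allowance optimally: 1908.7 mg.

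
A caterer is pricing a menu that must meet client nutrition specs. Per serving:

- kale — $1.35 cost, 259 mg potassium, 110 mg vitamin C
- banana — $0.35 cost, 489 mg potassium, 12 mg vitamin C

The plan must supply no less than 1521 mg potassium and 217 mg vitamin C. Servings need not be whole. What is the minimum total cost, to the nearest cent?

$3.11

An LP optimum is at a vertex; with two nutrient constraints at most two foods are used. Check each candidate.
kale only: max(1521/259, 217/110) = 5.873 servings → $7.93.
banana only: max(1521/489, 217/12) = 18.08 servings → $6.33.
kale + banana with both tight: 1.734 servings and 2.192 servings → $3.11.
So the least-cost plan costs $3.11.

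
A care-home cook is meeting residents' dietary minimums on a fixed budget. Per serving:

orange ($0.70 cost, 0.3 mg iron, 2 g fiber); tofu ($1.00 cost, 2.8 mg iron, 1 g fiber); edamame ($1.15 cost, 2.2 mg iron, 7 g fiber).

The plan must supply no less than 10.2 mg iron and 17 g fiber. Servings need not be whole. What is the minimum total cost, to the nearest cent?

$4.43

This is a tiny linear program; its minimum lies at a vertex of the feasible set. List the vertices and price them.
orange only: max(10.2/0.3, 17/2) = 34 servings → $23.80.
tofu only: max(10.2/2.8, 17/1) = 17 servings → $17.00.
edamame only: max(10.2/2.2, 17/7) = 4.636 servings → $5.33.
orange + tofu with both tight: 7.057 servings and 2.887 servings → $7.83.
orange + edamame: the both-tight solution has a negative serving — not a feasible corner.
tofu + edamame with both tight: 1.954 servings and 2.149 servings → $4.43.
Cheapest feasible corner: $4.43.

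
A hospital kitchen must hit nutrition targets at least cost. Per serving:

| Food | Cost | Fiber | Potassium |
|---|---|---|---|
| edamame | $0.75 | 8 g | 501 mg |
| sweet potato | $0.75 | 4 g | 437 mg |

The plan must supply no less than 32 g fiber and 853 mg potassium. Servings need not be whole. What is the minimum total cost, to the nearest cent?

$3.00

For a min-cost LP with two ≥-constraints, a basic feasible solution has at most two positive variables.
edamame only: max(32/8, 853/501) = 4 servings → $3.00.
sweet potato only: max(32/4, 853/437) = 8 servings → $6.00.
edamame + sweet potato with both targets exact would need a negative amount; discard.
So the least-cost plan costs $3.00.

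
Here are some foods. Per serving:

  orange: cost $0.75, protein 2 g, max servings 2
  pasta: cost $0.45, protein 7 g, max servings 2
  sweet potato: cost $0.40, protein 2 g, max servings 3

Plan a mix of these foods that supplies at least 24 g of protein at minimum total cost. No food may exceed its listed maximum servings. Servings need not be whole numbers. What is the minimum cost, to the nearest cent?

$3.60

Cost per g of protein: pasta $0.0643, sweet potato $0.2000, orange $0.3750.
Take 2 servings of pasta: +14.0 g protein for $0.90 (total $0.90, still need 10.0 g).
Take 3 servings of sweet potato: +6.0 g protein for $1.20 (total $2.10, still need 4.0 g).
Take 2 servings of orange: +4.0 g protein for $1.50 (total $3.60, still need 0.0 g).
Filling from the cheapest source first is optimal under one linear minimum: $3.60.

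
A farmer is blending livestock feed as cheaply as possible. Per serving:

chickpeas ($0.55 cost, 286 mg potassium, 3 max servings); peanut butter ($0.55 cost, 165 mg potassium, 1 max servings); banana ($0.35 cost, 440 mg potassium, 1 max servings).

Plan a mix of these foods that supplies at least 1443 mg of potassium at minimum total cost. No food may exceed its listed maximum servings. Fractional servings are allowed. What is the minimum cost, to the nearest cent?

Cost per mg of potassium: banana $0.0008, chickpeas $0.0019, peanut butter $0.0033.
Take 1 serving of banana: +440.0 mg potassium for $0.35 (total $0.35, still need 1003.0 mg).
Take 3 servings of chickpeas: +858.0 mg potassium for $1.65 (total $2.00, still need 145.0 mg).
Take 0.8788 servings of peanut butter: +145.0 mg potassium for $0.48 (total $2.48, still need 0.0 mg).
Filling from the cheapest source first is optimal under one linear minimum: $2.48.

$2.48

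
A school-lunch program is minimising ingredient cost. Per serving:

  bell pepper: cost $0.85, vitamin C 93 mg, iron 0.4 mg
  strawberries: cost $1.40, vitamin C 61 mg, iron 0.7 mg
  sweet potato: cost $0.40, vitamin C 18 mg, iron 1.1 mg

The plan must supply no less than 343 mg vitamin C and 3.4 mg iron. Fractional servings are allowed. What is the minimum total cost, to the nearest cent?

$3.58

A basic optimal solution has at most two foods positive. Try each food alone and each pair with both targets met exactly.
bell pepper only: max(343/93, 3.4/0.4) = 8.5 servings → $7.22.
strawberries only: max(343/61, 3.4/0.7) = 5.623 servings → $7.87.
sweet potato only: max(343/18, 3.4/1.1) = 19.06 servings → $7.62.
bell pepper + strawberries with both tight: 0.8034 servings and 4.398 servings → $6.84.
bell pepper + sweet potato with both tight: 3.324 servings and 1.882 servings → $3.58.
strawberries + sweet potato: intersection lies outside the first quadrant.
So the least-cost plan costs $3.58.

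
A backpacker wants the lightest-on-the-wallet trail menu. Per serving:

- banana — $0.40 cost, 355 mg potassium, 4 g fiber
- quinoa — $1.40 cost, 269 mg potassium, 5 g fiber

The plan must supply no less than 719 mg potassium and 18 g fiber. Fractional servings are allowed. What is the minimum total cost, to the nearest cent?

An LP optimum is at a vertex; with two nutrient constraints at most two foods are used. Check each candidate.
banana only: max(719/355, 18/4) = 4.5 servings → $1.80.
quinoa only: max(719/269, 18/5) = 3.6 servings → $5.04.
banana + quinoa: the both-tight solution has a negative serving — not a feasible corner.
Cheapest feasible corner: $1.80.

$1.80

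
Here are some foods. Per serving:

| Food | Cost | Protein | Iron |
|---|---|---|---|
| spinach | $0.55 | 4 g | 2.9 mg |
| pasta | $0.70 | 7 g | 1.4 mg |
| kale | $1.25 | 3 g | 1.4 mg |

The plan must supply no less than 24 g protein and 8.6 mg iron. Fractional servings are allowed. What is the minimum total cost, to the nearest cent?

Two binding constraints pin down two serving amounts, so the optimal mix uses at most two foods. The candidates are each food alone (scaled to the tighter of protein/iron) and each pair with both constraints tight.
spinach only: max(24/4, 8.6/2.9) = 6 servings → $3.30.
pasta only: max(24/7, 8.6/1.4) = 6.143 servings → $4.30.
kale only: max(24/3, 8.6/1.4) = 8 servings → $10.00.
spinach + pasta with both tight: 1.81 servings and 2.395 servings → $2.67.
spinach + kale: intersection lies outside the first quadrant.
pasta + kale with both tight: 1.393 servings and 4.75 servings → $6.91.
So the least-cost plan costs $2.67.

$2.67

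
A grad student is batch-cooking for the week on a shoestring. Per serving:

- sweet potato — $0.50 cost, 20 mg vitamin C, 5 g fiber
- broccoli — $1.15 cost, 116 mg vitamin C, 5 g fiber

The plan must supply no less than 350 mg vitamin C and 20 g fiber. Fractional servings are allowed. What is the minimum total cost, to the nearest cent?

$3.83

At the optimum either one food covers both requirements or two foods hit both targets exactly; no other combination can be cheaper.
sweet potato only: max(350/20, 20/5) = 17.5 servings → $8.75.
broccoli only: max(350/116, 20/5) = 4 servings → $4.60.
sweet potato + broccoli with both tight: 1.188 servings and 2.812 servings → $3.83.
So the least-cost plan costs $3.83.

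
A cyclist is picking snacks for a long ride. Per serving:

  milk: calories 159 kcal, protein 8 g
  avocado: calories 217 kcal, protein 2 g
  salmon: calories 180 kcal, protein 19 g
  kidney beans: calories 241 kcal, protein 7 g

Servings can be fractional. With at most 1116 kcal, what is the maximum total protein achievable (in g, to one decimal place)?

117.8 g

Protein per kcal: salmon 0.1056, milk 0.05031, kidney beans 0.02905, avocado 0.009217.
With no serving limits, spend the whole calories allowance on salmon: 1116 kcal / 180 kcal × 19 g = 117.8 g.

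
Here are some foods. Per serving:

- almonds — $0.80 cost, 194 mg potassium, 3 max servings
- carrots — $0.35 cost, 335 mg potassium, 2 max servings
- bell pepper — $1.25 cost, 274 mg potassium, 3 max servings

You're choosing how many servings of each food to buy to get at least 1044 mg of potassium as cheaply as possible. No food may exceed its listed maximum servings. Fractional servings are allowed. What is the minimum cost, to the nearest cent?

$2.24

Cost per mg of potassium: carrots $0.0010, almonds $0.0041, bell pepper $0.0046.
Take 2 servings of carrots: +670.0 mg potassium for $0.70 (total $0.70, still need 374.0 mg).
Take 1.928 servings of almonds: +374.0 mg potassium for $1.54 (total $2.24, still need 0.0 mg).
Filling from the cheapest source first is optimal under one linear minimum: $2.24.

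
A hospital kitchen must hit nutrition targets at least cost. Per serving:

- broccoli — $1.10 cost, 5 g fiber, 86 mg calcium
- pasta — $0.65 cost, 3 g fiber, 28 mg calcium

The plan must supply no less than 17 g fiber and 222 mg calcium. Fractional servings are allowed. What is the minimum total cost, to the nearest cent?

$3.71

An LP optimum is at a vertex; with two nutrient constraints at most two foods are used. Check each candidate.
broccoli only: max(17/5, 222/86) = 3.4 servings → $3.74.
pasta only: max(17/3, 222/28) = 7.929 servings → $5.15.
broccoli + pasta with both tight: 1.61 servings and 2.983 servings → $3.71.
The minimum over all feasible corners is $3.71.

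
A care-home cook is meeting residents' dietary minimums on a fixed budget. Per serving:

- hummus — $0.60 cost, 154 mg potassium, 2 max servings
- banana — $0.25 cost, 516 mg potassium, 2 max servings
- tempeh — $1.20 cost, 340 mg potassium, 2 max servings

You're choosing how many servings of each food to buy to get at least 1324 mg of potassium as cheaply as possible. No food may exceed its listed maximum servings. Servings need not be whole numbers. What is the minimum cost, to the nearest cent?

$1.53

Cost per mg of potassium: banana $0.0005, tempeh $0.0035, hummus $0.0039.
Take 2 servings of banana: +1032.0 mg potassium for $0.50 (total $0.50, still need 292.0 mg).
Take 0.8588 servings of tempeh: +292.0 mg potassium for $1.03 (total $1.53, still need 0.0 mg).
Filling from the cheapest source first is optimal under one linear minimum: $1.53.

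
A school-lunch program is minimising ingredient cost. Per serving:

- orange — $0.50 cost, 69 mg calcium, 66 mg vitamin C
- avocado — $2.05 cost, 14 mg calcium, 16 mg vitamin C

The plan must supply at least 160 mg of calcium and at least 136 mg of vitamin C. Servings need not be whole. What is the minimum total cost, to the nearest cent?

For a min-cost LP with two ≥-constraints, a basic feasible solution has at most two positive variables.
orange only: max(160/69, 136/66) = 2.319 servings → $1.16.
avocado only: max(160/14, 136/16) = 11.43 servings → $23.43.
orange + avocado with both targets exact would need a negative amount; discard.
So the least-cost plan costs $1.16.

$1.16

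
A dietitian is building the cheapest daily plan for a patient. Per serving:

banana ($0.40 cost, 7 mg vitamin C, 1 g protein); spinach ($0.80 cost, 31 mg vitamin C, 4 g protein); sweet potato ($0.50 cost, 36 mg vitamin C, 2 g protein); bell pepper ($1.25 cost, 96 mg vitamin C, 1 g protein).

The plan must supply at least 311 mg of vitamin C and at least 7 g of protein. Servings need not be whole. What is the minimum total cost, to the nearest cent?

banana only: max(311/7, 7/1) = 44.43 servings → $17.77.
spinach only: max(311/31, 7/4) = 10.03 servings → $8.03.
sweet potato only: max(311/36, 7/2) = 8.639 servings → $4.32.
bell pepper only: max(311/96, 7/1) = 7 servings → $8.75.
banana + spinach: intersection lies outside the first quadrant.
banana + sweet potato: the both-tight solution has a negative serving — not a feasible corner.
banana + bell pepper with both tight: 4.056 servings and 2.944 servings → $5.30.
spinach + sweet potato: intersection lies outside the first quadrant.
spinach + bell pepper with both tight: 1.023 servings and 2.909 servings → $4.45.
sweet potato + bell pepper with both tight: 2.314 servings and 2.372 servings → $4.12.
So the least-cost plan costs $4.12.

$4.12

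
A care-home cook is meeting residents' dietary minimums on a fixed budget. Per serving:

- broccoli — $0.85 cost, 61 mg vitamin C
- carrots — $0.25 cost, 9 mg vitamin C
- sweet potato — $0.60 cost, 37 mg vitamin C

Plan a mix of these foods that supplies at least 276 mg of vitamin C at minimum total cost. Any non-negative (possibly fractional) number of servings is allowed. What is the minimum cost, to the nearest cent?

$3.85

Cost per mg of vitamin C: broccoli $0.0139, sweet potato $0.0162, carrots $0.0278.
With no serving limits, use only broccoli: 276 mg / 61 mg = 4.525 servings × $0.85 = $3.85.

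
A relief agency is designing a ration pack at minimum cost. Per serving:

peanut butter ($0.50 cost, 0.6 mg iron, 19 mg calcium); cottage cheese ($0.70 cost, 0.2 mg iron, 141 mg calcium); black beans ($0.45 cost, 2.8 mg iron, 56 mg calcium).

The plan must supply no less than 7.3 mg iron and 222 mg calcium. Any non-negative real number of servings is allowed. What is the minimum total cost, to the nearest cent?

$1.54

For a min-cost LP with two ≥-constraints, a basic feasible solution has at most two positive variables.
peanut butter only: max(7.3/0.6, 222/19) = 12.17 servings → $6.08.
cottage cheese only: max(7.3/0.2, 222/141) = 36.5 servings → $25.55.
black beans only: max(7.3/2.8, 222/56) = 3.964 servings → $1.78.
peanut butter + cottage cheese with both targets exact would need a negative amount; discard.
peanut butter + black beans with both tight: 10.86 servings and 0.2806 servings → $5.55.
cottage cheese + black beans with both tight: 0.5547 servings and 2.568 servings → $1.54.
The minimum over all feasible corners is $1.54.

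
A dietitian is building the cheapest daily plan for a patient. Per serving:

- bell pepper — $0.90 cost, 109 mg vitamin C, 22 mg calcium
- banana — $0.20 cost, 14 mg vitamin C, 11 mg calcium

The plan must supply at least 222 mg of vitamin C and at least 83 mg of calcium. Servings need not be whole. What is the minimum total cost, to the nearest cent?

$2.23

With two linear requirements the optimum uses one or two foods; enumerate the corners.
bell pepper only: max(222/109, 83/22) = 3.773 servings → $3.40.
banana only: max(222/14, 83/11) = 15.86 servings → $3.17.
bell pepper + banana with both tight: 1.437 servings and 4.672 servings → $2.23.
So the least-cost plan costs $2.23.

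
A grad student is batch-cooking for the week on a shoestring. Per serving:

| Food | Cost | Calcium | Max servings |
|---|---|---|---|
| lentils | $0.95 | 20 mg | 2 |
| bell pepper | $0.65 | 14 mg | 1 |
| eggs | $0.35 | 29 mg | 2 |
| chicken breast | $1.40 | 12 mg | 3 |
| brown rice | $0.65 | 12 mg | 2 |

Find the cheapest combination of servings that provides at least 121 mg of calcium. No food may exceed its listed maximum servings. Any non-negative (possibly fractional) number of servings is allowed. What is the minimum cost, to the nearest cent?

Cost per mg of calcium: eggs $0.0121, bell pepper $0.0464, lentils $0.0475, brown rice $0.0542, chicken breast $0.1167.
Take 2 servings of eggs: +58.0 mg calcium for $0.70 (total $0.70, still need 63.0 mg).
Take 1 serving of bell pepper: +14.0 mg calcium for $0.65 (total $1.35, still need 49.0 mg).
Take 2 servings of lentils: +40.0 mg calcium for $1.90 (total $3.25, still need 9.0 mg).
Take 0.75 servings of brown rice: +9.0 mg calcium for $0.49 (total $3.74, still need 0.0 mg).
Greedy by cheapest-per-mg is optimal for a single linear constraint, so the minimum cost is $3.74.

$3.74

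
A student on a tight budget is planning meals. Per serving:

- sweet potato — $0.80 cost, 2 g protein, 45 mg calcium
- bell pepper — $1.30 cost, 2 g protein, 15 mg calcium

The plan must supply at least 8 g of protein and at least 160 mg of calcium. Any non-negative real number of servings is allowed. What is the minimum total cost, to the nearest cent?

A basic optimal solution has at most two foods positive. Try each food alone and each pair with both targets met exactly.
sweet potato only: max(8/2, 160/45) = 4 servings → $3.20.
bell pepper only: max(8/2, 160/15) = 10.67 servings → $13.87.
sweet potato + bell pepper with both tight: 3.333 servings and 0.6667 servings → $3.53.
So the least-cost plan costs $3.20.

$3.20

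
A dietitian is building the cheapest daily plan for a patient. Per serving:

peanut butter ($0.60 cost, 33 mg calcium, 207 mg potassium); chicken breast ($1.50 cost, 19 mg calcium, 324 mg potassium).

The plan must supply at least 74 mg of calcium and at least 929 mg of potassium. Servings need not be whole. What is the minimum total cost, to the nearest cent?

$2.69

An LP optimum is at a vertex; with two nutrient constraints at most two foods are used. Check each candidate.
peanut butter only: max(74/33, 929/207) = 4.488 servings → $2.69.
chicken breast only: max(74/19, 929/324) = 3.895 servings → $5.84.
peanut butter + chicken breast with both tight: 0.9358 servings and 2.269 servings → $3.97.
So the least-cost plan costs $2.69.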